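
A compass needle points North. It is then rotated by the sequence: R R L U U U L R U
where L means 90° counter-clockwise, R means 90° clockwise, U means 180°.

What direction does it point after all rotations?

Answer: Final heading: East

Derivation:
Start: North
  R (right (90° clockwise)) -> East
  R (right (90° clockwise)) -> South
  L (left (90° counter-clockwise)) -> East
  U (U-turn (180°)) -> West
  U (U-turn (180°)) -> East
  U (U-turn (180°)) -> West
  L (left (90° counter-clockwise)) -> South
  R (right (90° clockwise)) -> West
  U (U-turn (180°)) -> East
Final: East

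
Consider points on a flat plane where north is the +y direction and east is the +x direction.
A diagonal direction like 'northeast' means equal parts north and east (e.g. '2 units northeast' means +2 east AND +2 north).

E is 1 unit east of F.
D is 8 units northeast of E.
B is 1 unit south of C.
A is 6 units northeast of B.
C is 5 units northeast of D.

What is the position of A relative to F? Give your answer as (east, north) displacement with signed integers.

Place F at the origin (east=0, north=0).
  E is 1 unit east of F: delta (east=+1, north=+0); E at (east=1, north=0).
  D is 8 units northeast of E: delta (east=+8, north=+8); D at (east=9, north=8).
  C is 5 units northeast of D: delta (east=+5, north=+5); C at (east=14, north=13).
  B is 1 unit south of C: delta (east=+0, north=-1); B at (east=14, north=12).
  A is 6 units northeast of B: delta (east=+6, north=+6); A at (east=20, north=18).
Therefore A relative to F: (east=20, north=18).

Answer: A is at (east=20, north=18) relative to F.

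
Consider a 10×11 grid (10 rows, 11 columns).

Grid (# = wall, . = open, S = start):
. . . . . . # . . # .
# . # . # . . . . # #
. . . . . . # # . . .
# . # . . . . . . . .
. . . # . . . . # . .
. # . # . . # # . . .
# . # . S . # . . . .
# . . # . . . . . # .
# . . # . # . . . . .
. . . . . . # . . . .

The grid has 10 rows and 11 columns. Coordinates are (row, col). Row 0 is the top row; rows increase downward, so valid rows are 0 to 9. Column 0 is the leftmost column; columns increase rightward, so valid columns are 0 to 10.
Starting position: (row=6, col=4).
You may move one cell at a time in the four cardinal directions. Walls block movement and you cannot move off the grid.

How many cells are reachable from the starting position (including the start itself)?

BFS flood-fill from (row=6, col=4):
  Distance 0: (row=6, col=4)
  Distance 1: (row=5, col=4), (row=6, col=3), (row=6, col=5), (row=7, col=4)
  Distance 2: (row=4, col=4), (row=5, col=5), (row=7, col=5), (row=8, col=4)
  Distance 3: (row=3, col=4), (row=4, col=5), (row=7, col=6), (row=9, col=4)
  Distance 4: (row=2, col=4), (row=3, col=3), (row=3, col=5), (row=4, col=6), (row=7, col=7), (row=8, col=6), (row=9, col=3), (row=9, col=5)
  Distance 5: (row=2, col=3), (row=2, col=5), (row=3, col=6), (row=4, col=7), (row=6, col=7), (row=7, col=8), (row=8, col=7), (row=9, col=2)
  Distance 6: (row=1, col=3), (row=1, col=5), (row=2, col=2), (row=3, col=7), (row=6, col=8), (row=8, col=2), (row=8, col=8), (row=9, col=1), (row=9, col=7)
  Distance 7: (row=0, col=3), (row=0, col=5), (row=1, col=6), (row=2, col=1), (row=3, col=8), (row=5, col=8), (row=6, col=9), (row=7, col=2), (row=8, col=1), (row=8, col=9), (row=9, col=0), (row=9, col=8)
  Distance 8: (row=0, col=2), (row=0, col=4), (row=1, col=1), (row=1, col=7), (row=2, col=0), (row=2, col=8), (row=3, col=1), (row=3, col=9), (row=5, col=9), (row=6, col=10), (row=7, col=1), (row=8, col=10), (row=9, col=9)
  Distance 9: (row=0, col=1), (row=0, col=7), (row=1, col=8), (row=2, col=9), (row=3, col=10), (row=4, col=1), (row=4, col=9), (row=5, col=10), (row=6, col=1), (row=7, col=10), (row=9, col=10)
  Distance 10: (row=0, col=0), (row=0, col=8), (row=2, col=10), (row=4, col=0), (row=4, col=2), (row=4, col=10)
  Distance 11: (row=5, col=0), (row=5, col=2)
Total reachable: 82 (grid has 83 open cells total)

Answer: Reachable cells: 82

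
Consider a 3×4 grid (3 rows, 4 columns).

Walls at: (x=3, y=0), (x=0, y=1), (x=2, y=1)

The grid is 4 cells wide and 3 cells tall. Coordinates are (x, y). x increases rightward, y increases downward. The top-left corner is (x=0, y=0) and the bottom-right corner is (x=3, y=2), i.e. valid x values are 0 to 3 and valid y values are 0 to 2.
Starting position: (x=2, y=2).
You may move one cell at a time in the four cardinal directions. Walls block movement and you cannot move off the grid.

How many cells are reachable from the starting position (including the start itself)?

BFS flood-fill from (x=2, y=2):
  Distance 0: (x=2, y=2)
  Distance 1: (x=1, y=2), (x=3, y=2)
  Distance 2: (x=1, y=1), (x=3, y=1), (x=0, y=2)
  Distance 3: (x=1, y=0)
  Distance 4: (x=0, y=0), (x=2, y=0)
Total reachable: 9 (grid has 9 open cells total)

Answer: Reachable cells: 9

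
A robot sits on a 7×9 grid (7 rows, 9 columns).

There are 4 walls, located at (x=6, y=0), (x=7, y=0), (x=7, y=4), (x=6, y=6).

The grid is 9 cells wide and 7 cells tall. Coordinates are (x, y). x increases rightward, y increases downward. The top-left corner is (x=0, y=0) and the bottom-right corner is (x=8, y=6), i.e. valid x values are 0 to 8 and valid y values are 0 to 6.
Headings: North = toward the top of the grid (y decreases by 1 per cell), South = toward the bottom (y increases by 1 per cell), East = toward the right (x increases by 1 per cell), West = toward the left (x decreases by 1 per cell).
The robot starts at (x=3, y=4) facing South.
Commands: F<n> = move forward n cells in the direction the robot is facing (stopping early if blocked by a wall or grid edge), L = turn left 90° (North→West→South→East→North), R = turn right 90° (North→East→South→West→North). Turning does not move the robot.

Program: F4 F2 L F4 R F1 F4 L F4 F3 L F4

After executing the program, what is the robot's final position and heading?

Start: (x=3, y=4), facing South
  F4: move forward 2/4 (blocked), now at (x=3, y=6)
  F2: move forward 0/2 (blocked), now at (x=3, y=6)
  L: turn left, now facing East
  F4: move forward 2/4 (blocked), now at (x=5, y=6)
  R: turn right, now facing South
  F1: move forward 0/1 (blocked), now at (x=5, y=6)
  F4: move forward 0/4 (blocked), now at (x=5, y=6)
  L: turn left, now facing East
  F4: move forward 0/4 (blocked), now at (x=5, y=6)
  F3: move forward 0/3 (blocked), now at (x=5, y=6)
  L: turn left, now facing North
  F4: move forward 4, now at (x=5, y=2)
Final: (x=5, y=2), facing North

Answer: Final position: (x=5, y=2), facing North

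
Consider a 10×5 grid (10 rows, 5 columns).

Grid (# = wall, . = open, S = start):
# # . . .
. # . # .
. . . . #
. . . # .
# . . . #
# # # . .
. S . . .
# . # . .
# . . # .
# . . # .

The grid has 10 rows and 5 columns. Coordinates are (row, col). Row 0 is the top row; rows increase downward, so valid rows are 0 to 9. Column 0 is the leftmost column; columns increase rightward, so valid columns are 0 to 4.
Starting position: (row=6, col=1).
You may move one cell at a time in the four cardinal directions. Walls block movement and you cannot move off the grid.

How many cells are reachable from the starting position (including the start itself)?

BFS flood-fill from (row=6, col=1):
  Distance 0: (row=6, col=1)
  Distance 1: (row=6, col=0), (row=6, col=2), (row=7, col=1)
  Distance 2: (row=6, col=3), (row=8, col=1)
  Distance 3: (row=5, col=3), (row=6, col=4), (row=7, col=3), (row=8, col=2), (row=9, col=1)
  Distance 4: (row=4, col=3), (row=5, col=4), (row=7, col=4), (row=9, col=2)
  Distance 5: (row=4, col=2), (row=8, col=4)
  Distance 6: (row=3, col=2), (row=4, col=1), (row=9, col=4)
  Distance 7: (row=2, col=2), (row=3, col=1)
  Distance 8: (row=1, col=2), (row=2, col=1), (row=2, col=3), (row=3, col=0)
  Distance 9: (row=0, col=2), (row=2, col=0)
  Distance 10: (row=0, col=3), (row=1, col=0)
  Distance 11: (row=0, col=4)
  Distance 12: (row=1, col=4)
Total reachable: 32 (grid has 33 open cells total)

Answer: Reachable cells: 32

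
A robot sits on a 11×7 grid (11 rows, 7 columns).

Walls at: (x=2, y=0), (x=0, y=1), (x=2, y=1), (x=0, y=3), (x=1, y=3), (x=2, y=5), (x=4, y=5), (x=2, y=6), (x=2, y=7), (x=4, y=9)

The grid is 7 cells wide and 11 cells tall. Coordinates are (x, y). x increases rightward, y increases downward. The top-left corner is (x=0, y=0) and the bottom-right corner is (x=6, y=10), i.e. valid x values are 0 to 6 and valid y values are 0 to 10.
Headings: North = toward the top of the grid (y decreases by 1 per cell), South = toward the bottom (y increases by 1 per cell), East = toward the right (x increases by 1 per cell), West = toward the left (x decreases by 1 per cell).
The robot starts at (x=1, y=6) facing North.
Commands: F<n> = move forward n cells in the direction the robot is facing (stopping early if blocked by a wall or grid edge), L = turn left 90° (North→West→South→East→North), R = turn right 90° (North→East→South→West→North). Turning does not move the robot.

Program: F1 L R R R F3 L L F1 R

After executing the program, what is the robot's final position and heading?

Answer: Final position: (x=1, y=7), facing East

Derivation:
Start: (x=1, y=6), facing North
  F1: move forward 1, now at (x=1, y=5)
  L: turn left, now facing West
  R: turn right, now facing North
  R: turn right, now facing East
  R: turn right, now facing South
  F3: move forward 3, now at (x=1, y=8)
  L: turn left, now facing East
  L: turn left, now facing North
  F1: move forward 1, now at (x=1, y=7)
  R: turn right, now facing East
Final: (x=1, y=7), facing East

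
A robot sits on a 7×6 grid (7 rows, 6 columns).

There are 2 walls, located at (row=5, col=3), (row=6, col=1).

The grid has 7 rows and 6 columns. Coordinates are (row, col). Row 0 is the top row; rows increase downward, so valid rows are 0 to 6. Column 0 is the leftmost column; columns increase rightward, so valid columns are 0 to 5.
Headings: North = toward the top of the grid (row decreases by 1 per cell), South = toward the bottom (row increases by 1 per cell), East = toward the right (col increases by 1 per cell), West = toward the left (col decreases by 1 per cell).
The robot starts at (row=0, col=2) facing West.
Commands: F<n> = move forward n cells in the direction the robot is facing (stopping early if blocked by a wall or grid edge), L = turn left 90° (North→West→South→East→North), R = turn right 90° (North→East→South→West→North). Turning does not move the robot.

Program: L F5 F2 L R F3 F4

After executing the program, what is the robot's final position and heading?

Start: (row=0, col=2), facing West
  L: turn left, now facing South
  F5: move forward 5, now at (row=5, col=2)
  F2: move forward 1/2 (blocked), now at (row=6, col=2)
  L: turn left, now facing East
  R: turn right, now facing South
  F3: move forward 0/3 (blocked), now at (row=6, col=2)
  F4: move forward 0/4 (blocked), now at (row=6, col=2)
Final: (row=6, col=2), facing South

Answer: Final position: (row=6, col=2), facing South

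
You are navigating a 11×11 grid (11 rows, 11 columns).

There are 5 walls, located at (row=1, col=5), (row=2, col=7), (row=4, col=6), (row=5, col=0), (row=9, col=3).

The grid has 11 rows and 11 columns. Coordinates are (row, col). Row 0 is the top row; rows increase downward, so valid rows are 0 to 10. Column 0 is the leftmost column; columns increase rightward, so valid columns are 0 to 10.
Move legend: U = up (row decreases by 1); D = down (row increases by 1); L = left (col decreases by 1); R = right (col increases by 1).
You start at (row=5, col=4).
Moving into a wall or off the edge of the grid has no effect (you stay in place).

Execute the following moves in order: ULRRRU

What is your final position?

Start: (row=5, col=4)
  U (up): (row=5, col=4) -> (row=4, col=4)
  L (left): (row=4, col=4) -> (row=4, col=3)
  R (right): (row=4, col=3) -> (row=4, col=4)
  R (right): (row=4, col=4) -> (row=4, col=5)
  R (right): blocked, stay at (row=4, col=5)
  U (up): (row=4, col=5) -> (row=3, col=5)
Final: (row=3, col=5)

Answer: Final position: (row=3, col=5)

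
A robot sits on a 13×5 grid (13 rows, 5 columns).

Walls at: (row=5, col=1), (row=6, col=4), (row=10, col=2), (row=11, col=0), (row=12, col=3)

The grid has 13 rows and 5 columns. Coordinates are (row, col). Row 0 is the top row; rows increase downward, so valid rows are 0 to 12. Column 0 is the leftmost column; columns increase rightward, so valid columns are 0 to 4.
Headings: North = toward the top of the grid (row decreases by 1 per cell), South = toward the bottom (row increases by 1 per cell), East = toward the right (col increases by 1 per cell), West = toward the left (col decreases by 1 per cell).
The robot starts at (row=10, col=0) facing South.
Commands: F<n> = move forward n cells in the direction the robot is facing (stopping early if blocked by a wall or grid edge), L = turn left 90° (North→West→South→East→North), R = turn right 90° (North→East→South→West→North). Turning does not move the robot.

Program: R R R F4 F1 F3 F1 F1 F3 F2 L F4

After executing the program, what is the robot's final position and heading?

Answer: Final position: (row=6, col=1), facing North

Derivation:
Start: (row=10, col=0), facing South
  R: turn right, now facing West
  R: turn right, now facing North
  R: turn right, now facing East
  F4: move forward 1/4 (blocked), now at (row=10, col=1)
  F1: move forward 0/1 (blocked), now at (row=10, col=1)
  F3: move forward 0/3 (blocked), now at (row=10, col=1)
  F1: move forward 0/1 (blocked), now at (row=10, col=1)
  F1: move forward 0/1 (blocked), now at (row=10, col=1)
  F3: move forward 0/3 (blocked), now at (row=10, col=1)
  F2: move forward 0/2 (blocked), now at (row=10, col=1)
  L: turn left, now facing North
  F4: move forward 4, now at (row=6, col=1)
Final: (row=6, col=1), facing North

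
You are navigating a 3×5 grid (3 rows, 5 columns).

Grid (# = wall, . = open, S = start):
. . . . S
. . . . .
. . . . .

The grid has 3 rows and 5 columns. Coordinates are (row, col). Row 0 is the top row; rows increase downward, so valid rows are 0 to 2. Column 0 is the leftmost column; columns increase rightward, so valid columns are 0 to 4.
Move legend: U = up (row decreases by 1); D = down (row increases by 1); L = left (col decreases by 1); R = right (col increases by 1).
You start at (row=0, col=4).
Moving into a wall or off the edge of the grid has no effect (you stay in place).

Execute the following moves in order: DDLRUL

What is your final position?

Answer: Final position: (row=1, col=3)

Derivation:
Start: (row=0, col=4)
  D (down): (row=0, col=4) -> (row=1, col=4)
  D (down): (row=1, col=4) -> (row=2, col=4)
  L (left): (row=2, col=4) -> (row=2, col=3)
  R (right): (row=2, col=3) -> (row=2, col=4)
  U (up): (row=2, col=4) -> (row=1, col=4)
  L (left): (row=1, col=4) -> (row=1, col=3)
Final: (row=1, col=3)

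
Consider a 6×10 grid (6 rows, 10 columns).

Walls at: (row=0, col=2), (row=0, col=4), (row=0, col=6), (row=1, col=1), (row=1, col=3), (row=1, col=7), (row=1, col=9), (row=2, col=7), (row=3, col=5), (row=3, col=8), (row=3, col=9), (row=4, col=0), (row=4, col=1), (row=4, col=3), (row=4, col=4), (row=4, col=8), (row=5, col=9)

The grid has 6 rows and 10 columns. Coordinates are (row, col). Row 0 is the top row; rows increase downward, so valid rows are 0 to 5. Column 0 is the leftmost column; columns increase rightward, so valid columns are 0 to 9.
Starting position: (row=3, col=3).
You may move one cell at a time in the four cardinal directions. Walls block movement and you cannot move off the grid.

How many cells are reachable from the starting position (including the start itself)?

BFS flood-fill from (row=3, col=3):
  Distance 0: (row=3, col=3)
  Distance 1: (row=2, col=3), (row=3, col=2), (row=3, col=4)
  Distance 2: (row=2, col=2), (row=2, col=4), (row=3, col=1), (row=4, col=2)
  Distance 3: (row=1, col=2), (row=1, col=4), (row=2, col=1), (row=2, col=5), (row=3, col=0), (row=5, col=2)
  Distance 4: (row=1, col=5), (row=2, col=0), (row=2, col=6), (row=5, col=1), (row=5, col=3)
  Distance 5: (row=0, col=5), (row=1, col=0), (row=1, col=6), (row=3, col=6), (row=5, col=0), (row=5, col=4)
  Distance 6: (row=0, col=0), (row=3, col=7), (row=4, col=6), (row=5, col=5)
  Distance 7: (row=0, col=1), (row=4, col=5), (row=4, col=7), (row=5, col=6)
  Distance 8: (row=5, col=7)
  Distance 9: (row=5, col=8)
Total reachable: 35 (grid has 43 open cells total)

Answer: Reachable cells: 35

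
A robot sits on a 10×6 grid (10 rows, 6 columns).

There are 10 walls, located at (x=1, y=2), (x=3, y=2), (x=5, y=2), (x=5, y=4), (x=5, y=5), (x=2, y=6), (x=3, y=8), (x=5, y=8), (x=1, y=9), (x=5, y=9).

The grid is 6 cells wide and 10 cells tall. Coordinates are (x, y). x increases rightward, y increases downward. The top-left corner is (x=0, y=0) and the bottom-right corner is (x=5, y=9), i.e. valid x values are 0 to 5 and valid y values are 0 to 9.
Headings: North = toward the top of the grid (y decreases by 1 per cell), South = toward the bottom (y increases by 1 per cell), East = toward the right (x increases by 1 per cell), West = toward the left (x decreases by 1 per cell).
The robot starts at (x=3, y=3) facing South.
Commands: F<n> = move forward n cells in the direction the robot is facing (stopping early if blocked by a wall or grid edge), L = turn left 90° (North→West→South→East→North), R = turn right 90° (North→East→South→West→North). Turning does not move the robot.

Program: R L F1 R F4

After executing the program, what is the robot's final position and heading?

Answer: Final position: (x=0, y=4), facing West

Derivation:
Start: (x=3, y=3), facing South
  R: turn right, now facing West
  L: turn left, now facing South
  F1: move forward 1, now at (x=3, y=4)
  R: turn right, now facing West
  F4: move forward 3/4 (blocked), now at (x=0, y=4)
Final: (x=0, y=4), facing West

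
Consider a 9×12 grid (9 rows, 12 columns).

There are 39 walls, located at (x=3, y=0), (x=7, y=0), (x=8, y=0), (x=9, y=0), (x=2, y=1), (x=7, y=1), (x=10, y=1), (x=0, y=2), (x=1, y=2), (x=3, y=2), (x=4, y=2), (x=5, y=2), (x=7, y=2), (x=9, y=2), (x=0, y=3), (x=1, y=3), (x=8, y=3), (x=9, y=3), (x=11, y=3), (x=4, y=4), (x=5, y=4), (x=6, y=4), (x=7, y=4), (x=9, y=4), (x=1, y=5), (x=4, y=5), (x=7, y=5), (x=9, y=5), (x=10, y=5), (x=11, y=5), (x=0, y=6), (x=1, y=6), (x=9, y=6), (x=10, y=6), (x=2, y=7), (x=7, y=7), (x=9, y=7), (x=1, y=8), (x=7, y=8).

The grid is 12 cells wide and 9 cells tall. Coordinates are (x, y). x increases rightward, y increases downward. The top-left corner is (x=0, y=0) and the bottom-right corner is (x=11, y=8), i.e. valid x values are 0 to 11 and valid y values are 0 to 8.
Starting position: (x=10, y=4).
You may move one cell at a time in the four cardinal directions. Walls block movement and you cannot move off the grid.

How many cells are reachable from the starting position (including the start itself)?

BFS flood-fill from (x=10, y=4):
  Distance 0: (x=10, y=4)
  Distance 1: (x=10, y=3), (x=11, y=4)
  Distance 2: (x=10, y=2)
  Distance 3: (x=11, y=2)
  Distance 4: (x=11, y=1)
  Distance 5: (x=11, y=0)
  Distance 6: (x=10, y=0)
Total reachable: 8 (grid has 69 open cells total)

Answer: Reachable cells: 8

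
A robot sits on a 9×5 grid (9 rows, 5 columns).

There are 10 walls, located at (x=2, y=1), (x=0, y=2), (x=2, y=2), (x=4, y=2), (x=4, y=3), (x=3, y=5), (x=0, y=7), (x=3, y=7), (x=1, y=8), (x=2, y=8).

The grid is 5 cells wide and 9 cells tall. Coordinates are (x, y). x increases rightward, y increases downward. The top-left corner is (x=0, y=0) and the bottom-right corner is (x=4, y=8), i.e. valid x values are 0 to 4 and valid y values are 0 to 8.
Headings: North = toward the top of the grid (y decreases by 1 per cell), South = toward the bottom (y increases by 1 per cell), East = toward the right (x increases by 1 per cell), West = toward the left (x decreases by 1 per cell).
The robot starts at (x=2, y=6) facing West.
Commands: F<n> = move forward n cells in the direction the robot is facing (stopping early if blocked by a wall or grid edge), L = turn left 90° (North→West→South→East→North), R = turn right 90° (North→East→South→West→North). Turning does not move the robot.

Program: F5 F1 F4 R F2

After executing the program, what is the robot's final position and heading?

Start: (x=2, y=6), facing West
  F5: move forward 2/5 (blocked), now at (x=0, y=6)
  F1: move forward 0/1 (blocked), now at (x=0, y=6)
  F4: move forward 0/4 (blocked), now at (x=0, y=6)
  R: turn right, now facing North
  F2: move forward 2, now at (x=0, y=4)
Final: (x=0, y=4), facing North

Answer: Final position: (x=0, y=4), facing North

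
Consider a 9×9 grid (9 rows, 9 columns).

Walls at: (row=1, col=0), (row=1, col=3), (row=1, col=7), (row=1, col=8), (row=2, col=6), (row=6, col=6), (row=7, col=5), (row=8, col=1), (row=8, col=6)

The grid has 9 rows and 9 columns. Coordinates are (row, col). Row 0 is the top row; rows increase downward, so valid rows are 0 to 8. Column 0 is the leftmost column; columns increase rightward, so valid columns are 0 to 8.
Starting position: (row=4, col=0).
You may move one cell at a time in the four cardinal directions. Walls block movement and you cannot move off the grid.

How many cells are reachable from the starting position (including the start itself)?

BFS flood-fill from (row=4, col=0):
  Distance 0: (row=4, col=0)
  Distance 1: (row=3, col=0), (row=4, col=1), (row=5, col=0)
  Distance 2: (row=2, col=0), (row=3, col=1), (row=4, col=2), (row=5, col=1), (row=6, col=0)
  Distance 3: (row=2, col=1), (row=3, col=2), (row=4, col=3), (row=5, col=2), (row=6, col=1), (row=7, col=0)
  Distance 4: (row=1, col=1), (row=2, col=2), (row=3, col=3), (row=4, col=4), (row=5, col=3), (row=6, col=2), (row=7, col=1), (row=8, col=0)
  Distance 5: (row=0, col=1), (row=1, col=2), (row=2, col=3), (row=3, col=4), (row=4, col=5), (row=5, col=4), (row=6, col=3), (row=7, col=2)
  Distance 6: (row=0, col=0), (row=0, col=2), (row=2, col=4), (row=3, col=5), (row=4, col=6), (row=5, col=5), (row=6, col=4), (row=7, col=3), (row=8, col=2)
  Distance 7: (row=0, col=3), (row=1, col=4), (row=2, col=5), (row=3, col=6), (row=4, col=7), (row=5, col=6), (row=6, col=5), (row=7, col=4), (row=8, col=3)
  Distance 8: (row=0, col=4), (row=1, col=5), (row=3, col=7), (row=4, col=8), (row=5, col=7), (row=8, col=4)
  Distance 9: (row=0, col=5), (row=1, col=6), (row=2, col=7), (row=3, col=8), (row=5, col=8), (row=6, col=7), (row=8, col=5)
  Distance 10: (row=0, col=6), (row=2, col=8), (row=6, col=8), (row=7, col=7)
  Distance 11: (row=0, col=7), (row=7, col=6), (row=7, col=8), (row=8, col=7)
  Distance 12: (row=0, col=8), (row=8, col=8)
Total reachable: 72 (grid has 72 open cells total)

Answer: Reachable cells: 72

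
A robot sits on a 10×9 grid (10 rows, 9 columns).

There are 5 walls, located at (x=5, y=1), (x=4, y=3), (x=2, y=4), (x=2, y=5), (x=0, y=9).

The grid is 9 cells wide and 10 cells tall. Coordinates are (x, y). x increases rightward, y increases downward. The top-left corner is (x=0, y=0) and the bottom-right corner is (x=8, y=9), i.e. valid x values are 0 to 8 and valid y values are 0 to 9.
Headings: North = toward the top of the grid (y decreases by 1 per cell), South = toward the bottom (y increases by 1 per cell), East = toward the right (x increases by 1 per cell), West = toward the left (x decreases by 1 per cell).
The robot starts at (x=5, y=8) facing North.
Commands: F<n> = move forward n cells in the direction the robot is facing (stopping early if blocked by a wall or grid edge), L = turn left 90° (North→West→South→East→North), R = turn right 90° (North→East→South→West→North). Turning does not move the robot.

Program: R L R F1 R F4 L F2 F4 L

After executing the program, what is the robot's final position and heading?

Start: (x=5, y=8), facing North
  R: turn right, now facing East
  L: turn left, now facing North
  R: turn right, now facing East
  F1: move forward 1, now at (x=6, y=8)
  R: turn right, now facing South
  F4: move forward 1/4 (blocked), now at (x=6, y=9)
  L: turn left, now facing East
  F2: move forward 2, now at (x=8, y=9)
  F4: move forward 0/4 (blocked), now at (x=8, y=9)
  L: turn left, now facing North
Final: (x=8, y=9), facing North

Answer: Final position: (x=8, y=9), facing North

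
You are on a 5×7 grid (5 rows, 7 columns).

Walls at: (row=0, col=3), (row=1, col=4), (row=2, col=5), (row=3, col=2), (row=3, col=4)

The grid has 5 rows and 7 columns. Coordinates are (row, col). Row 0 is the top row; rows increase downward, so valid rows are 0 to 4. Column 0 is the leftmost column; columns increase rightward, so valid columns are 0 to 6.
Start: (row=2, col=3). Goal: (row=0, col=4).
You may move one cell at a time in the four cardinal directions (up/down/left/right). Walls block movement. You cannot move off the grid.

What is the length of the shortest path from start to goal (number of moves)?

Answer: Shortest path length: 11

Derivation:
BFS from (row=2, col=3) until reaching (row=0, col=4):
  Distance 0: (row=2, col=3)
  Distance 1: (row=1, col=3), (row=2, col=2), (row=2, col=4), (row=3, col=3)
  Distance 2: (row=1, col=2), (row=2, col=1), (row=4, col=3)
  Distance 3: (row=0, col=2), (row=1, col=1), (row=2, col=0), (row=3, col=1), (row=4, col=2), (row=4, col=4)
  Distance 4: (row=0, col=1), (row=1, col=0), (row=3, col=0), (row=4, col=1), (row=4, col=5)
  Distance 5: (row=0, col=0), (row=3, col=5), (row=4, col=0), (row=4, col=6)
  Distance 6: (row=3, col=6)
  Distance 7: (row=2, col=6)
  Distance 8: (row=1, col=6)
  Distance 9: (row=0, col=6), (row=1, col=5)
  Distance 10: (row=0, col=5)
  Distance 11: (row=0, col=4)  <- goal reached here
One shortest path (11 moves): (row=2, col=3) -> (row=3, col=3) -> (row=4, col=3) -> (row=4, col=4) -> (row=4, col=5) -> (row=4, col=6) -> (row=3, col=6) -> (row=2, col=6) -> (row=1, col=6) -> (row=1, col=5) -> (row=0, col=5) -> (row=0, col=4)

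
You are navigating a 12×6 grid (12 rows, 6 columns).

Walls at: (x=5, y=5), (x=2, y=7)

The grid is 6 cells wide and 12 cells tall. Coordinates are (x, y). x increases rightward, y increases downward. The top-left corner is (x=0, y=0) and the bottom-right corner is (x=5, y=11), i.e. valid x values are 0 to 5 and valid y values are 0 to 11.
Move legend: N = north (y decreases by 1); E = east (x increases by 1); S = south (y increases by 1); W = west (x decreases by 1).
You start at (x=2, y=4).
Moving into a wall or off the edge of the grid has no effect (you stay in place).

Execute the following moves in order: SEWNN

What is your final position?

Answer: Final position: (x=2, y=3)

Derivation:
Start: (x=2, y=4)
  S (south): (x=2, y=4) -> (x=2, y=5)
  E (east): (x=2, y=5) -> (x=3, y=5)
  W (west): (x=3, y=5) -> (x=2, y=5)
  N (north): (x=2, y=5) -> (x=2, y=4)
  N (north): (x=2, y=4) -> (x=2, y=3)
Final: (x=2, y=3)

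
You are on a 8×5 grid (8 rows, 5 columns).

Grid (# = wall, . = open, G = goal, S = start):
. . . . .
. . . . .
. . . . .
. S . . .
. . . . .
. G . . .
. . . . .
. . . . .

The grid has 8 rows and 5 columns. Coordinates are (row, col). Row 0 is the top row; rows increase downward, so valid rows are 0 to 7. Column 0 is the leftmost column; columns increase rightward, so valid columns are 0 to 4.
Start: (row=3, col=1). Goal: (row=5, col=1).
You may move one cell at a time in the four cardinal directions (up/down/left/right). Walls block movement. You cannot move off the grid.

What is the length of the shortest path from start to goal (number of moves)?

Answer: Shortest path length: 2

Derivation:
BFS from (row=3, col=1) until reaching (row=5, col=1):
  Distance 0: (row=3, col=1)
  Distance 1: (row=2, col=1), (row=3, col=0), (row=3, col=2), (row=4, col=1)
  Distance 2: (row=1, col=1), (row=2, col=0), (row=2, col=2), (row=3, col=3), (row=4, col=0), (row=4, col=2), (row=5, col=1)  <- goal reached here
One shortest path (2 moves): (row=3, col=1) -> (row=4, col=1) -> (row=5, col=1)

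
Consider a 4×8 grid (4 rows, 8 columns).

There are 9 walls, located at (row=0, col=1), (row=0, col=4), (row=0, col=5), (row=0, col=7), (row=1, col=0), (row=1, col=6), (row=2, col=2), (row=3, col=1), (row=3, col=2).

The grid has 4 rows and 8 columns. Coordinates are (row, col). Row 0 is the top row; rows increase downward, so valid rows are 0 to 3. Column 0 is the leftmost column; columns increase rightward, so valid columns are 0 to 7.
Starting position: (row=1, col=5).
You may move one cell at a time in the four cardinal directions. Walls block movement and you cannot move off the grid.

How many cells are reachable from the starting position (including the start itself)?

Answer: Reachable cells: 21

Derivation:
BFS flood-fill from (row=1, col=5):
  Distance 0: (row=1, col=5)
  Distance 1: (row=1, col=4), (row=2, col=5)
  Distance 2: (row=1, col=3), (row=2, col=4), (row=2, col=6), (row=3, col=5)
  Distance 3: (row=0, col=3), (row=1, col=2), (row=2, col=3), (row=2, col=7), (row=3, col=4), (row=3, col=6)
  Distance 4: (row=0, col=2), (row=1, col=1), (row=1, col=7), (row=3, col=3), (row=3, col=7)
  Distance 5: (row=2, col=1)
  Distance 6: (row=2, col=0)
  Distance 7: (row=3, col=0)
Total reachable: 21 (grid has 23 open cells total)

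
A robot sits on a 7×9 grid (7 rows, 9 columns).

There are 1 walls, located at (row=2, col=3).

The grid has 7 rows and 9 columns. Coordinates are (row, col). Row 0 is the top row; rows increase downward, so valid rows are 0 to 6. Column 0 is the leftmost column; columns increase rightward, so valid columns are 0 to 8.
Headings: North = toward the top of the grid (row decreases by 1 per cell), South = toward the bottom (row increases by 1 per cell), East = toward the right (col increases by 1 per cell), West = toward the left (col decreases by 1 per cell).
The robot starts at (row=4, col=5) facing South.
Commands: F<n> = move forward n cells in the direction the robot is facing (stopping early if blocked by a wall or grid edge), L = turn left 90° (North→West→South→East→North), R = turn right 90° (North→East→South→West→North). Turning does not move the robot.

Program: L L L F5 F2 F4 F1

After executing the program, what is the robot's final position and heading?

Answer: Final position: (row=4, col=0), facing West

Derivation:
Start: (row=4, col=5), facing South
  L: turn left, now facing East
  L: turn left, now facing North
  L: turn left, now facing West
  F5: move forward 5, now at (row=4, col=0)
  F2: move forward 0/2 (blocked), now at (row=4, col=0)
  F4: move forward 0/4 (blocked), now at (row=4, col=0)
  F1: move forward 0/1 (blocked), now at (row=4, col=0)
Final: (row=4, col=0), facing West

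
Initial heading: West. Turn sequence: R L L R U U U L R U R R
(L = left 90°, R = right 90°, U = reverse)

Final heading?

Start: West
  R (right (90° clockwise)) -> North
  L (left (90° counter-clockwise)) -> West
  L (left (90° counter-clockwise)) -> South
  R (right (90° clockwise)) -> West
  U (U-turn (180°)) -> East
  U (U-turn (180°)) -> West
  U (U-turn (180°)) -> East
  L (left (90° counter-clockwise)) -> North
  R (right (90° clockwise)) -> East
  U (U-turn (180°)) -> West
  R (right (90° clockwise)) -> North
  R (right (90° clockwise)) -> East
Final: East

Answer: Final heading: East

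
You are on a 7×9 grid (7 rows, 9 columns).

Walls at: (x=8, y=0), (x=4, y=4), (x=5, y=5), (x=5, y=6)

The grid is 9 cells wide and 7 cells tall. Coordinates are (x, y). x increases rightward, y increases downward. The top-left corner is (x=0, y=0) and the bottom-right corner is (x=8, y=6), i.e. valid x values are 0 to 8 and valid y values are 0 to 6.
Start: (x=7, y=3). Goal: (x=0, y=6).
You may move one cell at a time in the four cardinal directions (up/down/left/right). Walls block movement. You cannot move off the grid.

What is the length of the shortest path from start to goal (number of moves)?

Answer: Shortest path length: 10

Derivation:
BFS from (x=7, y=3) until reaching (x=0, y=6):
  Distance 0: (x=7, y=3)
  Distance 1: (x=7, y=2), (x=6, y=3), (x=8, y=3), (x=7, y=4)
  Distance 2: (x=7, y=1), (x=6, y=2), (x=8, y=2), (x=5, y=3), (x=6, y=4), (x=8, y=4), (x=7, y=5)
  Distance 3: (x=7, y=0), (x=6, y=1), (x=8, y=1), (x=5, y=2), (x=4, y=3), (x=5, y=4), (x=6, y=5), (x=8, y=5), (x=7, y=6)
  Distance 4: (x=6, y=0), (x=5, y=1), (x=4, y=2), (x=3, y=3), (x=6, y=6), (x=8, y=6)
  Distance 5: (x=5, y=0), (x=4, y=1), (x=3, y=2), (x=2, y=3), (x=3, y=4)
  Distance 6: (x=4, y=0), (x=3, y=1), (x=2, y=2), (x=1, y=3), (x=2, y=4), (x=3, y=5)
  Distance 7: (x=3, y=0), (x=2, y=1), (x=1, y=2), (x=0, y=3), (x=1, y=4), (x=2, y=5), (x=4, y=5), (x=3, y=6)
  Distance 8: (x=2, y=0), (x=1, y=1), (x=0, y=2), (x=0, y=4), (x=1, y=5), (x=2, y=6), (x=4, y=6)
  Distance 9: (x=1, y=0), (x=0, y=1), (x=0, y=5), (x=1, y=6)
  Distance 10: (x=0, y=0), (x=0, y=6)  <- goal reached here
One shortest path (10 moves): (x=7, y=3) -> (x=6, y=3) -> (x=5, y=3) -> (x=4, y=3) -> (x=3, y=3) -> (x=2, y=3) -> (x=1, y=3) -> (x=0, y=3) -> (x=0, y=4) -> (x=0, y=5) -> (x=0, y=6)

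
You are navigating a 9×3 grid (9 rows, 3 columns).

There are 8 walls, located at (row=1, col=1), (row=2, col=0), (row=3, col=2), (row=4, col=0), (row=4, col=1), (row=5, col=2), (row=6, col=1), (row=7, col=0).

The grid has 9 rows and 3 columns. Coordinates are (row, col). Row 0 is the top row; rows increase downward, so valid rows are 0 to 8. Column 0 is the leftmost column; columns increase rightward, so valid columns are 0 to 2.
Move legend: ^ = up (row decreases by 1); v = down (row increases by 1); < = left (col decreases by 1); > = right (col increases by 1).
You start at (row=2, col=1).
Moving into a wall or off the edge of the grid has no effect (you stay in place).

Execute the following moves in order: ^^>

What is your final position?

Start: (row=2, col=1)
  ^ (up): blocked, stay at (row=2, col=1)
  ^ (up): blocked, stay at (row=2, col=1)
  > (right): (row=2, col=1) -> (row=2, col=2)
Final: (row=2, col=2)

Answer: Final position: (row=2, col=2)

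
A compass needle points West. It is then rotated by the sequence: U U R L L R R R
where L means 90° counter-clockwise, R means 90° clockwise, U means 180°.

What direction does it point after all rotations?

Answer: Final heading: East

Derivation:
Start: West
  U (U-turn (180°)) -> East
  U (U-turn (180°)) -> West
  R (right (90° clockwise)) -> North
  L (left (90° counter-clockwise)) -> West
  L (left (90° counter-clockwise)) -> South
  R (right (90° clockwise)) -> West
  R (right (90° clockwise)) -> North
  R (right (90° clockwise)) -> East
Final: East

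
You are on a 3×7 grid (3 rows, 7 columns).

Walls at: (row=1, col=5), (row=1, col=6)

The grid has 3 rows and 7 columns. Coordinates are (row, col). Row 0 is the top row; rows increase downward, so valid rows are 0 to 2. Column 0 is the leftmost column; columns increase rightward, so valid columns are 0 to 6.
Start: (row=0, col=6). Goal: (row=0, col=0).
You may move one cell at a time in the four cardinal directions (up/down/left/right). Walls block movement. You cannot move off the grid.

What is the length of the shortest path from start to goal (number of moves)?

BFS from (row=0, col=6) until reaching (row=0, col=0):
  Distance 0: (row=0, col=6)
  Distance 1: (row=0, col=5)
  Distance 2: (row=0, col=4)
  Distance 3: (row=0, col=3), (row=1, col=4)
  Distance 4: (row=0, col=2), (row=1, col=3), (row=2, col=4)
  Distance 5: (row=0, col=1), (row=1, col=2), (row=2, col=3), (row=2, col=5)
  Distance 6: (row=0, col=0), (row=1, col=1), (row=2, col=2), (row=2, col=6)  <- goal reached here
One shortest path (6 moves): (row=0, col=6) -> (row=0, col=5) -> (row=0, col=4) -> (row=0, col=3) -> (row=0, col=2) -> (row=0, col=1) -> (row=0, col=0)

Answer: Shortest path length: 6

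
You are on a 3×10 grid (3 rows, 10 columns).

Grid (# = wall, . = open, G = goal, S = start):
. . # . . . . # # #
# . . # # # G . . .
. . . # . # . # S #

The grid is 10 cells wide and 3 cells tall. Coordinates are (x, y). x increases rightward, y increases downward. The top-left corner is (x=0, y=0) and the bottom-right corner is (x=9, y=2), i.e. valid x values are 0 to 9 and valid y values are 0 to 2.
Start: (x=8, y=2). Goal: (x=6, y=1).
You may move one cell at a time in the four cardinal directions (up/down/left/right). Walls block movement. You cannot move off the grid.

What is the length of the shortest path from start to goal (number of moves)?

Answer: Shortest path length: 3

Derivation:
BFS from (x=8, y=2) until reaching (x=6, y=1):
  Distance 0: (x=8, y=2)
  Distance 1: (x=8, y=1)
  Distance 2: (x=7, y=1), (x=9, y=1)
  Distance 3: (x=6, y=1)  <- goal reached here
One shortest path (3 moves): (x=8, y=2) -> (x=8, y=1) -> (x=7, y=1) -> (x=6, y=1)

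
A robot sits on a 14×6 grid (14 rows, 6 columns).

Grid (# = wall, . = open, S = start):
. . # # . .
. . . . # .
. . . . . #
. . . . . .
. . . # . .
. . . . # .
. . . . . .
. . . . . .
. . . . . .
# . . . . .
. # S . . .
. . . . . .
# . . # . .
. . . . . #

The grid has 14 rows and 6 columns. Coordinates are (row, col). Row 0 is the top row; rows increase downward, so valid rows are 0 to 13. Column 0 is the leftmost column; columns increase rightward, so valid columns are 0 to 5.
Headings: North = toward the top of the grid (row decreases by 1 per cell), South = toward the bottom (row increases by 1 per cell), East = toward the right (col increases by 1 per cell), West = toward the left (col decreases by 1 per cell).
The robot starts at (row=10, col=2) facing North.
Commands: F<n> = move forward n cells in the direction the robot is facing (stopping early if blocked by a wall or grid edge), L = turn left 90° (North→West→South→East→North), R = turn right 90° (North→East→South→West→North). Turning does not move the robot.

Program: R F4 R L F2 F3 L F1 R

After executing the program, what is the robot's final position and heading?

Start: (row=10, col=2), facing North
  R: turn right, now facing East
  F4: move forward 3/4 (blocked), now at (row=10, col=5)
  R: turn right, now facing South
  L: turn left, now facing East
  F2: move forward 0/2 (blocked), now at (row=10, col=5)
  F3: move forward 0/3 (blocked), now at (row=10, col=5)
  L: turn left, now facing North
  F1: move forward 1, now at (row=9, col=5)
  R: turn right, now facing East
Final: (row=9, col=5), facing East

Answer: Final position: (row=9, col=5), facing East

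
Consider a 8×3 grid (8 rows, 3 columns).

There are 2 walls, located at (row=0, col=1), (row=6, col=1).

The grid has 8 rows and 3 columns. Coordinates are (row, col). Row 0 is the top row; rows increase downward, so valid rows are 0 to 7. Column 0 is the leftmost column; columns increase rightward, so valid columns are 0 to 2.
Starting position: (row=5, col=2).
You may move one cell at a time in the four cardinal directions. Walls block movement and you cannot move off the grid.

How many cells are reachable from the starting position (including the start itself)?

BFS flood-fill from (row=5, col=2):
  Distance 0: (row=5, col=2)
  Distance 1: (row=4, col=2), (row=5, col=1), (row=6, col=2)
  Distance 2: (row=3, col=2), (row=4, col=1), (row=5, col=0), (row=7, col=2)
  Distance 3: (row=2, col=2), (row=3, col=1), (row=4, col=0), (row=6, col=0), (row=7, col=1)
  Distance 4: (row=1, col=2), (row=2, col=1), (row=3, col=0), (row=7, col=0)
  Distance 5: (row=0, col=2), (row=1, col=1), (row=2, col=0)
  Distance 6: (row=1, col=0)
  Distance 7: (row=0, col=0)
Total reachable: 22 (grid has 22 open cells total)

Answer: Reachable cells: 22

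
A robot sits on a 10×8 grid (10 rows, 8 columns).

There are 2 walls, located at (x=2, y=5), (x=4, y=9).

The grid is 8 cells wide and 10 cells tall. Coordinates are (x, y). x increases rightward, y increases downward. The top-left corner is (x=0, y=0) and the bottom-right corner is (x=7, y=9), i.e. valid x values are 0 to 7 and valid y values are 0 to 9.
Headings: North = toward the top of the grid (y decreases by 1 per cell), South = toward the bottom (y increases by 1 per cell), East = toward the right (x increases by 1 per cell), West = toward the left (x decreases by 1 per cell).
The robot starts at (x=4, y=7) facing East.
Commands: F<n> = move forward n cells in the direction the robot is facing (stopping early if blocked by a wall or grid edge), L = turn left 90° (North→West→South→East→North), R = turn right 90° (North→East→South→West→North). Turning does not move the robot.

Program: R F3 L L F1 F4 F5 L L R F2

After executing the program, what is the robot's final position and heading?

Answer: Final position: (x=2, y=0), facing West

Derivation:
Start: (x=4, y=7), facing East
  R: turn right, now facing South
  F3: move forward 1/3 (blocked), now at (x=4, y=8)
  L: turn left, now facing East
  L: turn left, now facing North
  F1: move forward 1, now at (x=4, y=7)
  F4: move forward 4, now at (x=4, y=3)
  F5: move forward 3/5 (blocked), now at (x=4, y=0)
  L: turn left, now facing West
  L: turn left, now facing South
  R: turn right, now facing West
  F2: move forward 2, now at (x=2, y=0)
Final: (x=2, y=0), facing West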